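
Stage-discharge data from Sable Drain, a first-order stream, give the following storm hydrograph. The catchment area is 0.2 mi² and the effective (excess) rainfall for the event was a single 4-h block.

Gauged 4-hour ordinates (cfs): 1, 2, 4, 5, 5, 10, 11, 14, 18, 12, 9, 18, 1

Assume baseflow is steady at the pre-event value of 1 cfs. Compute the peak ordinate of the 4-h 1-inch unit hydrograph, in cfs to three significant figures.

U_p ≈ 5.65 cfs

Direct runoff: 0.0, 1.0, 3.0, 4.0, 4.0, 9.0, 10.0, 13.0, 17.0, 11.0, 8.0, 17.0, 0.0 cfs; ΣQ_DR = 97.00 cfs, peak = 17.0 cfs.
Runoff depth d = ΣQ_DR·Δt / A = 97.00 × 14400 / (0.2 mi²) = 3.006 in.
The 1-inch UH is the DRH scaled by (1 in)/d, so U_p = 17.0 × 1/3.006 = 5.65 cfs.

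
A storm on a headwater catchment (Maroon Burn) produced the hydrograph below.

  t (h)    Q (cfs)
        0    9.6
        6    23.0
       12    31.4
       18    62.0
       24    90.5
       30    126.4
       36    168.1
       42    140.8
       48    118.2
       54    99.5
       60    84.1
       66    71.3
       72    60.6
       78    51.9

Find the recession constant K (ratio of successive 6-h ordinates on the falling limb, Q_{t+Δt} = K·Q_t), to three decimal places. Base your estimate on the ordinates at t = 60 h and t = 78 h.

Using the recession-limb readings at t = 60 h and t = 78 h: Q falls from 84.1 to 51.9 cfs over 3 intervals.
K = (Q₂/Q₁)^(1/3) = (51.9/84.1)^(1/3) = 0.851.

K ≈ 0.851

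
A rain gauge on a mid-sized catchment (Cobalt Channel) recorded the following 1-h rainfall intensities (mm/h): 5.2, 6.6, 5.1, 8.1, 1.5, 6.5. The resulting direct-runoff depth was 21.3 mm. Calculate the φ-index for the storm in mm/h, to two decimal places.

φ ≈ 2.04 mm/h

Only the 5 blocks with intensity above φ contribute runoff: 5.2, 6.6, 5.1, 8.1, 6.5 mm/h.
Σ(I−φ)·Δt = d  ⇒  (5.2+6.6+5.1+8.1+6.5 − 5φ)·1 = 21.3
φ = (31.50 − 21.3/1) / 5 = 2.04 mm/h.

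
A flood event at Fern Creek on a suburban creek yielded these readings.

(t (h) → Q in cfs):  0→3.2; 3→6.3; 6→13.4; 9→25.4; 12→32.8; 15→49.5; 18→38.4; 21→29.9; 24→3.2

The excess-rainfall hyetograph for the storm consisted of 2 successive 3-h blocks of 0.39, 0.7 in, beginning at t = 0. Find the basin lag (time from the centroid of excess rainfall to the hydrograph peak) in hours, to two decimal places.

Centroid of excess rainfall: t_c = Σ P_i·t̄_i / ΣP_i = 3.4266 h (block centres at 1.5, 4.5 h).
Hydrograph peak occurs at t = 15 h, so basin lag t_L = 15 − 3.4266 = 11.57 h.

t_L ≈ 11.57 h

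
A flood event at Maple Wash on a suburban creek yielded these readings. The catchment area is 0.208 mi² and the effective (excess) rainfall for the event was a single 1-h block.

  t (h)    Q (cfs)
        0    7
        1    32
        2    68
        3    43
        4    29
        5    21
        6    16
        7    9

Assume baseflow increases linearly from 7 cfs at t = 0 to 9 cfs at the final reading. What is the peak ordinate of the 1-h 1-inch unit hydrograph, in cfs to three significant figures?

Direct runoff: 0.00, 24.71, 60.43, 35.14, 20.86, 12.57, 7.29, 0.00 cfs; ΣQ_DR = 161.0 cfs, peak = 60.43 cfs.
Runoff depth d = ΣQ_DR·Δt / A = 161.0 × 3600 / (0.208 mi²) = 1.199 in.
The 1-inch UH is the DRH scaled by (1 in)/d, so U_p = 60.43 × 1/1.199 = 50.4 cfs.

U_p ≈ 50.4 cfs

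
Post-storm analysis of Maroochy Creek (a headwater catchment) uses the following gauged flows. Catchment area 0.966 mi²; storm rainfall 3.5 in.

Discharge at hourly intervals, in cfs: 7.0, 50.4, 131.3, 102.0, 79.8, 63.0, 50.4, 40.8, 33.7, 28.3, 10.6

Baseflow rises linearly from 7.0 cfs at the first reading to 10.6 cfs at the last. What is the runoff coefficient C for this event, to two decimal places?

ΣQ_DR = 500.5 cfs; V = ΣQ_DR·Δt = 1.802 × 10^6 ft³.
Runoff depth d = V / A = 0.8029 in.
C = d / P = 0.8029 / 3.5 = 0.23.

C ≈ 0.23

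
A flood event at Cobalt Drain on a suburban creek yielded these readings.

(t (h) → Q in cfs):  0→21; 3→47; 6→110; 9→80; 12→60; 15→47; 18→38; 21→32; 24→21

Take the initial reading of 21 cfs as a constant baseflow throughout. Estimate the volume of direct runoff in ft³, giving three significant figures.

Direct-runoff ordinates (Q − Q_b): 0.0, 26.0, 89.0, 59.0, 39.0, 26.0, 17.0, 11.0, 0.0 cfs.
ΣQ_DR = 267.0 cfs.
With Δt = 3 h = 10800 s, V = ΣQ_DR · Δt = 267.0 × 10800 = 2.88 × 10^6 ft³.

V ≈ 2.88 × 10^6 ft³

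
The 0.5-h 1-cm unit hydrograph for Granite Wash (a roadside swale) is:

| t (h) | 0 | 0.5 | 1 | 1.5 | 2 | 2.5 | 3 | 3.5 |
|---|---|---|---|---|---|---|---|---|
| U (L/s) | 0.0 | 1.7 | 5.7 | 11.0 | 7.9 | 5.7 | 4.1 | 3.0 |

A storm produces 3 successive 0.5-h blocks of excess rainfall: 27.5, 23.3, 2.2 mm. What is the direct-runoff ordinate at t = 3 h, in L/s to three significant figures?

By discrete convolution, Q_j = Σ (P_i / 10 mm) · U_{j−i}.
At t = 3 h (j=6): Q = (27.5/10)·4.1 + (23.3/10)·5.7 + (2.2/10)·7.9 = 26.3 L/s.

Q ≈ 26.3 L/s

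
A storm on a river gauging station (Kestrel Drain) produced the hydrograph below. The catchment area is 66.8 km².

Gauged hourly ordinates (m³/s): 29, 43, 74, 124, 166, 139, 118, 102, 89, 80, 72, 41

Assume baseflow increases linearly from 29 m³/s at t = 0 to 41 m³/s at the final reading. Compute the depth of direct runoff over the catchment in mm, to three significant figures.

d ≈ 35.4 mm

Direct runoff: 0.00, 12.91, 42.82, 91.73, 132.64, 104.55, 82.45, 65.36, 51.27, 41.18, 32.09, 0.00 m³/s; ΣQ_DR = 657.0 m³/s.
V = ΣQ_DR · Δt = 657.0 × 3600 s = 2.365 × 10^6 m³.
Over A = 66.8 km², depth = V / A = 35.4 mm.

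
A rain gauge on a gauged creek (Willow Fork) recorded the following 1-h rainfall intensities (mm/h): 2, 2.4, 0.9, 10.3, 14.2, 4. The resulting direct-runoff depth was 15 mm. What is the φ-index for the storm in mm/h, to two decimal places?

φ ≈ 4.75 mm/h

Only the 2 blocks with intensity above φ contribute runoff: 10.3, 14.2 mm/h.
Σ(I−φ)·Δt = d  ⇒  (10.3+14.2 − 2φ)·1 = 15
φ = (24.50 − 15/1) / 2 = 4.75 mm/h.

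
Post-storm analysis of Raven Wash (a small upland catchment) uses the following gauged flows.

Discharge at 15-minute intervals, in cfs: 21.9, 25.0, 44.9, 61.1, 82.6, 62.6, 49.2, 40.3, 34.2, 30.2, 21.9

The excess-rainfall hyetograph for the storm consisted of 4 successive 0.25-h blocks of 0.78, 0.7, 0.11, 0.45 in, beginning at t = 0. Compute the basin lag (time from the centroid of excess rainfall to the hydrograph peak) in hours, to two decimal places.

Centroid of excess rainfall: t_c = Σ P_i·t̄_i / ΣP_i = 0.4032 h (block centres at 0.125, 0.375, 0.625, 0.875 h).
Hydrograph peak occurs at t = 1 h, so basin lag t_L = 1 − 0.4032 = 0.60 h.

t_L ≈ 0.60 h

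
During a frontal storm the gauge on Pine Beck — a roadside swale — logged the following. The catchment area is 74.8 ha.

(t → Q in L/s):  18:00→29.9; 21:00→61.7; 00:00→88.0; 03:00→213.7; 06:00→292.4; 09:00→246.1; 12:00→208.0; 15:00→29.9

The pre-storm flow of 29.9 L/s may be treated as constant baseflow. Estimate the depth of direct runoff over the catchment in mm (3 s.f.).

Direct runoff: 0.0, 31.8, 58.1, 183.8, 262.5, 216.2, 178.1, 0.0 L/s; ΣQ_DR = 930.5 L/s.
V = ΣQ_DR · Δt = 930.5 × 10800 s = 1.005 × 10^7 L.
Over A = 74.8 ha, depth = V / A = 13.4 mm.

d ≈ 13.4 mm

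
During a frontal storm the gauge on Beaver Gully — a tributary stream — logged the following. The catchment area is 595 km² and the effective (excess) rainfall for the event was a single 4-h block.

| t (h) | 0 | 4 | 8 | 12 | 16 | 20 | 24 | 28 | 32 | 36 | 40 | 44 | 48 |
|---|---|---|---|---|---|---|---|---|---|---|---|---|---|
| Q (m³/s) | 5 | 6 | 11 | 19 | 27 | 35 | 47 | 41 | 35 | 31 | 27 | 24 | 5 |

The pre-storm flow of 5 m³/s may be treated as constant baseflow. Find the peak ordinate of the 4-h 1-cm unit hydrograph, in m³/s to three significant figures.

U_p ≈ 70.0 m³/s

Direct runoff: 0.0, 1.0, 6.0, 14.0, 22.0, 30.0, 42.0, 36.0, 30.0, 26.0, 22.0, 19.0, 0.0 m³/s; ΣQ_DR = 248.0 m³/s, peak = 42.0 m³/s.
Runoff depth d = ΣQ_DR·Δt / A = 248.0 × 14400 / (595 km²) = 6.002 mm.
The 1-cm UH is the DRH scaled by (10 mm)/d, so U_p = 42.0 × 10/6.002 = 70.0 m³/s.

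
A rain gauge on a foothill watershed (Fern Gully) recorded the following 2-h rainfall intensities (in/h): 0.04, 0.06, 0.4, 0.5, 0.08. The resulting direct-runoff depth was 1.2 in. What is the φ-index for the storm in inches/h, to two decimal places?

Only the 2 blocks with intensity above φ contribute runoff: 0.4, 0.5 in/h.
Σ(I−φ)·Δt = d  ⇒  (0.4+0.5 − 2φ)·2 = 1.2
φ = (0.9000 − 1.2/2) / 2 = 0.15 in/h.

φ ≈ 0.15 in/h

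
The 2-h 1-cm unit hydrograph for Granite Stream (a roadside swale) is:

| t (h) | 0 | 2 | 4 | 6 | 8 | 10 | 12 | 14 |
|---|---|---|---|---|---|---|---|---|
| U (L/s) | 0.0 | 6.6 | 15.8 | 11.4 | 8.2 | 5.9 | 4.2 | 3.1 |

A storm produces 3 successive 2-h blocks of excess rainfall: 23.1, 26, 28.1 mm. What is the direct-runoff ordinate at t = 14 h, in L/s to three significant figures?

By discrete convolution, Q_j = Σ (P_i / 10 mm) · U_{j−i}.
At t = 14 h (j=7): Q = (23.1/10)·3.1 + (26/10)·4.2 + (28.1/10)·5.9 = 34.7 L/s.

Q ≈ 34.7 L/s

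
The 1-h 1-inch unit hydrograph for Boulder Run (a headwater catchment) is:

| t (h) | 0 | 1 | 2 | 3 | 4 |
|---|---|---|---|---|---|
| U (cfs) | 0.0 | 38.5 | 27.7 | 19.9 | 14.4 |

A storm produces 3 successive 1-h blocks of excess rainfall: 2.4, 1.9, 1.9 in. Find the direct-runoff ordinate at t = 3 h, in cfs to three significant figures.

By discrete convolution, Q_j = Σ (P_i / 1 in) · U_{j−i}.
At t = 3 h (j=3): Q = (2.4/1)·19.9 + (1.9/1)·27.7 + (1.9/1)·38.5 = 174 cfs.

Q ≈ 174 cfs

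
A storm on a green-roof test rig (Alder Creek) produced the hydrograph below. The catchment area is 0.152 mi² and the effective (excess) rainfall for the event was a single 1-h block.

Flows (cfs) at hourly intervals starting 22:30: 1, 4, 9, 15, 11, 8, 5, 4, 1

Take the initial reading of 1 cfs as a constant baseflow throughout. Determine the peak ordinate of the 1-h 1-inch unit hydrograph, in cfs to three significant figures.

Direct runoff: 0.0, 3.0, 8.0, 14.0, 10.0, 7.0, 4.0, 3.0, 0.0 cfs; ΣQ_DR = 49.00 cfs, peak = 14.0 cfs.
Runoff depth d = ΣQ_DR·Δt / A = 49.00 × 3600 / (0.152 mi²) = 0.4995 in.
The 1-inch UH is the DRH scaled by (1 in)/d, so U_p = 14.0 × 1/0.4995 = 28.0 cfs.

U_p ≈ 28.0 cfs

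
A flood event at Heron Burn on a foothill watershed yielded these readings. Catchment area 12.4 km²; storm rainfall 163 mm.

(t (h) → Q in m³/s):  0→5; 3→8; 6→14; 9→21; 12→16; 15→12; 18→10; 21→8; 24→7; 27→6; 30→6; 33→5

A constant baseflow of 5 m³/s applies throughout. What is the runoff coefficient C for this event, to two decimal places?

C ≈ 0.31

ΣQ_DR = 58.00 m³/s; V = ΣQ_DR·Δt = 6.264 × 10^5 m³.
Runoff depth d = V / A = 50.52 mm.
C = d / P = 50.52 / 163 = 0.31.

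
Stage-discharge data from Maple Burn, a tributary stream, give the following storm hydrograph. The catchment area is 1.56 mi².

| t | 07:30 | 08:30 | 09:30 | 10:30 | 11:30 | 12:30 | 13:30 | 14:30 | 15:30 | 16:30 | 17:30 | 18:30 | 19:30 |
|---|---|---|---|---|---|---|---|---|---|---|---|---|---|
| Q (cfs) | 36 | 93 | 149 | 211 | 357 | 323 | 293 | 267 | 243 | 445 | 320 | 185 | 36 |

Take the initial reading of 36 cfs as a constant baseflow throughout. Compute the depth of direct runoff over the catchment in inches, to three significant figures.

d ≈ 2.47 in

Direct runoff: 0.0, 57.0, 113.0, 175.0, 321.0, 287.0, 257.0, 231.0, 207.0, 409.0, 284.0, 149.0, 0.0 cfs; ΣQ_DR = 2490 cfs.
V = ΣQ_DR · Δt = 2490 × 3600 s = 8.964 × 10^6 ft³.
Over A = 1.56 mi², depth = V / A = 2.47 in.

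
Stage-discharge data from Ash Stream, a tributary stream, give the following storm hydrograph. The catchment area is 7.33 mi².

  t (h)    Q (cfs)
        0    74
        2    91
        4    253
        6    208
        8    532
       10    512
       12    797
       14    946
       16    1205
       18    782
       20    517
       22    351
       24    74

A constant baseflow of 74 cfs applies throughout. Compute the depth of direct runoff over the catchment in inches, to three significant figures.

Direct runoff: 0.0, 17.0, 179.0, 134.0, 458.0, 438.0, 723.0, 872.0, 1131.0, 708.0, 443.0, 277.0, 0.0 cfs; ΣQ_DR = 5380 cfs.
V = ΣQ_DR · Δt = 5380 × 7200 s = 3.874 × 10^7 ft³.
Over A = 7.33 mi², depth = V / A = 2.27 in.

d ≈ 2.27 in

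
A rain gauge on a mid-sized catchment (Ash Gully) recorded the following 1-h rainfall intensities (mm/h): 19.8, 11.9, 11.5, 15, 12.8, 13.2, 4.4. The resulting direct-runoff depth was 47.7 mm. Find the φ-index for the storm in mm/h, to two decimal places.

φ ≈ 6.08 mm/h

Only the 6 blocks with intensity above φ contribute runoff: 19.8, 11.9, 11.5, 15, 12.8, 13.2 mm/h.
Σ(I−φ)·Δt = d  ⇒  (19.8+11.9+11.5+15+12.8+13.2 − 6φ)·1 = 47.7
φ = (84.20 − 47.7/1) / 6 = 6.08 mm/h.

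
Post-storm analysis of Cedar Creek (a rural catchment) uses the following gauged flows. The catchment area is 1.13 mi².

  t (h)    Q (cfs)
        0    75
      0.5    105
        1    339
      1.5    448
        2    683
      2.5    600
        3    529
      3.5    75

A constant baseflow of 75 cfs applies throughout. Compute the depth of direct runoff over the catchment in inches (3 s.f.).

d ≈ 1.55 in

Direct runoff: 0.0, 30.0, 264.0, 373.0, 608.0, 525.0, 454.0, 0.0 cfs; ΣQ_DR = 2254 cfs.
V = ΣQ_DR · Δt = 2254 × 1800 s = 4.057 × 10^6 ft³.
Over A = 1.13 mi², depth = V / A = 1.55 in.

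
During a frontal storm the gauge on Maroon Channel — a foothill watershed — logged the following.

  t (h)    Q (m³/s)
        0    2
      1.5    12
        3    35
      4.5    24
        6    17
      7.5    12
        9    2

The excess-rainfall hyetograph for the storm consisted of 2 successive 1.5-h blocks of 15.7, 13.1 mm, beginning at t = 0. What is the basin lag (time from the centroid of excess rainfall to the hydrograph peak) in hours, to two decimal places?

t_L ≈ 1.57 h

Centroid of excess rainfall: t_c = Σ P_i·t̄_i / ΣP_i = 1.4323 h (block centres at 0.75, 2.25 h).
Hydrograph peak occurs at t = 3 h, so basin lag t_L = 3 − 1.4323 = 1.57 h.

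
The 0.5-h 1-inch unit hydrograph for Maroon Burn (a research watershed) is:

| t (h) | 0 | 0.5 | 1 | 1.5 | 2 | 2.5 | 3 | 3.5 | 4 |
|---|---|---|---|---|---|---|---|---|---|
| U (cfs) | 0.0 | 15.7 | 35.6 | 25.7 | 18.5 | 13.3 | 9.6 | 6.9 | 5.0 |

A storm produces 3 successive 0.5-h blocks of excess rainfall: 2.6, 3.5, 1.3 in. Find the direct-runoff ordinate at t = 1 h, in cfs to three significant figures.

By discrete convolution, Q_j = Σ (P_i / 1 in) · U_{j−i}.
At t = 1 h (j=2): Q = (2.6/1)·35.6 + (3.5/1)·15.7 + (1.3/1)·0.0 = 148 cfs.

Q ≈ 148 cfs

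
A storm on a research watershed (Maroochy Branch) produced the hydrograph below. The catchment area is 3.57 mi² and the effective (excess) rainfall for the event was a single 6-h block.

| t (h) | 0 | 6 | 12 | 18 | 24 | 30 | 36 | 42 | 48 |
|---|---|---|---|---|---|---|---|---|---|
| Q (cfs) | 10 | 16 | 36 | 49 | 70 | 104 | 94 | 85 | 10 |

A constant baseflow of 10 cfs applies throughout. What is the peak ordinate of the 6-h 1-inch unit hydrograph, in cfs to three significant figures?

U_p ≈ 94.0 cfs

Direct runoff: 0.0, 6.0, 26.0, 39.0, 60.0, 94.0, 84.0, 75.0, 0.0 cfs; ΣQ_DR = 384.0 cfs, peak = 94.0 cfs.
Runoff depth d = ΣQ_DR·Δt / A = 384.0 × 21600 / (3.57 mi²) = 1.000 in.
The 1-inch UH is the DRH scaled by (1 in)/d, so U_p = 94.0 × 1/1.000 = 94.0 cfs.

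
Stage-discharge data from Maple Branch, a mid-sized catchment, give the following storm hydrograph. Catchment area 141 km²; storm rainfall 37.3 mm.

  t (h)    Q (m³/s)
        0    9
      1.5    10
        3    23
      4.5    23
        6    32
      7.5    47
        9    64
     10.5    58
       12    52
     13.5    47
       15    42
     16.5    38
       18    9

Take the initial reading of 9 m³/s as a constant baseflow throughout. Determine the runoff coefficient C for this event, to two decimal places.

C ≈ 0.35

ΣQ_DR = 337.0 m³/s; V = ΣQ_DR·Δt = 1.820 × 10^6 m³.
Runoff depth d = V / A = 12.91 mm.
C = d / P = 12.91 / 37.3 = 0.35.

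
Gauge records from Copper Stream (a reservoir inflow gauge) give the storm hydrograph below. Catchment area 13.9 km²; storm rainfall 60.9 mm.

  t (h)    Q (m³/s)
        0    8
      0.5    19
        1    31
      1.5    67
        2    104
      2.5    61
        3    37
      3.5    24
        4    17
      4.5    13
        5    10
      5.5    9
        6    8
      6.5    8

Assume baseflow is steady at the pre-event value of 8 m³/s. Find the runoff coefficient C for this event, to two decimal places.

ΣQ_DR = 304.0 m³/s; V = ΣQ_DR·Δt = 5.472 × 10^5 m³.
Runoff depth d = V / A = 39.37 mm.
C = d / P = 39.37 / 60.9 = 0.65.

C ≈ 0.65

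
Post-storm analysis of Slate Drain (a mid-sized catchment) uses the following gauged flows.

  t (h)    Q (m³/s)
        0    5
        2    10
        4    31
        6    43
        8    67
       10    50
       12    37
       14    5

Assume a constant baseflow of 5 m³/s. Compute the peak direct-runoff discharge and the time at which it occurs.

Q_p = 62.0 m³/s at t = 8 h

Subtracting baseflow gives direct-runoff ordinates: 0.0, 5.0, 26.0, 38.0, 62.0, 45.0, 32.0, 0.0 m³/s.
The maximum is 62.0 m³/s, occurring at the reading for t = 8 h.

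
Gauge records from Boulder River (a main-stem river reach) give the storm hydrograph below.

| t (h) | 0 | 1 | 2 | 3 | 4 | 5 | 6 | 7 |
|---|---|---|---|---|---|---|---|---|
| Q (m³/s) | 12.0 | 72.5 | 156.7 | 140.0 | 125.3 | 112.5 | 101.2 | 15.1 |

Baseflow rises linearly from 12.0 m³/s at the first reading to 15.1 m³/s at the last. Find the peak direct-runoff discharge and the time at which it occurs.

Q_p = 143.81 m³/s at t = 2 h

Subtracting baseflow gives direct-runoff ordinates: 0.00, 60.06, 143.81, 126.67, 111.53, 98.29, 86.54, 0.00 m³/s.
The maximum is 143.81 m³/s, occurring at the reading for t = 2 h.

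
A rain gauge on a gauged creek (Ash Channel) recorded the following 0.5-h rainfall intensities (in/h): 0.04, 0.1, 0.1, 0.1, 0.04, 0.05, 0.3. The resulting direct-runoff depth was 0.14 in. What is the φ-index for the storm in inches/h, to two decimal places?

Only the 4 blocks with intensity above φ contribute runoff: 0.1, 0.1, 0.1, 0.3 in/h.
Σ(I−φ)·Δt = d  ⇒  (0.1+0.1+0.1+0.3 − 4φ)·0.5 = 0.14
φ = (0.6000 − 0.14/0.5) / 4 = 0.08 in/h.

φ ≈ 0.08 in/h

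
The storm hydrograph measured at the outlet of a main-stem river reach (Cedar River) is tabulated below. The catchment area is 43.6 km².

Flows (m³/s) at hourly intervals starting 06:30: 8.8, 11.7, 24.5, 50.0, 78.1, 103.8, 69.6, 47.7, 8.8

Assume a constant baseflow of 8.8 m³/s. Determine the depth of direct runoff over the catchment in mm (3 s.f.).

Direct runoff: 0.0, 2.9, 15.7, 41.2, 69.3, 95.0, 60.8, 38.9, 0.0 m³/s; ΣQ_DR = 323.8 m³/s.
V = ΣQ_DR · Δt = 323.8 × 3600 s = 1.166 × 10^6 m³.
Over A = 43.6 km², depth = V / A = 26.7 mm.

d ≈ 26.7 mm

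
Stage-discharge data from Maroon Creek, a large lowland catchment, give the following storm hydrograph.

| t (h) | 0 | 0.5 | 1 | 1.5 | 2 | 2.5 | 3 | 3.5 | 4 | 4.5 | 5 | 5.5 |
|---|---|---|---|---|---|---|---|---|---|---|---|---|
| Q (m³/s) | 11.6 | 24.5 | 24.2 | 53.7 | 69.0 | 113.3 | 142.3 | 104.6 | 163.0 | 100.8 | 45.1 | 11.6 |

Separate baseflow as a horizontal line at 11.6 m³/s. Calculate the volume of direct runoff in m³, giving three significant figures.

Direct-runoff ordinates (Q − Q_b): 0.0, 12.9, 12.6, 42.1, 57.4, 101.7, 130.7, 93.0, 151.4, 89.2, 33.5, 0.0 m³/s.
ΣQ_DR = 724.5 m³/s.
With Δt = 0.5 h = 1800 s, V = ΣQ_DR · Δt = 724.5 × 1800 = 1.30 × 10^6 m³.

V ≈ 1.30 × 10^6 m³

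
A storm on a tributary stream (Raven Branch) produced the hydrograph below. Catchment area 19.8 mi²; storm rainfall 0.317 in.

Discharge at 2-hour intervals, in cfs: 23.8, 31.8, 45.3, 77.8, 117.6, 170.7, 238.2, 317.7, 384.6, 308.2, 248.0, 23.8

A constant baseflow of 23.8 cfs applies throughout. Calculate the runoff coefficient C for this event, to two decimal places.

ΣQ_DR = 1702 cfs; V = ΣQ_DR·Δt = 1.225 × 10^7 ft³.
Runoff depth d = V / A = 0.2664 in.
C = d / P = 0.2664 / 0.317 = 0.84.

C ≈ 0.84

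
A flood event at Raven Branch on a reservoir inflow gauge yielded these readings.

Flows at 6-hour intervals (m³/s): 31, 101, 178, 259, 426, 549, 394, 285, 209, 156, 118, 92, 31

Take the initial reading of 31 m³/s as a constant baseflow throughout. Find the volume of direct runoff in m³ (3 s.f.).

V ≈ 5.24 × 10^7 m³

Direct-runoff ordinates (Q − Q_b): 0.0, 70.0, 147.0, 228.0, 395.0, 518.0, 363.0, 254.0, 178.0, 125.0, 87.0, 61.0, 0.0 m³/s.
ΣQ_DR = 2426 m³/s.
With Δt = 6 h = 21600 s, V = ΣQ_DR · Δt = 2426 × 21600 = 5.24 × 10^7 m³.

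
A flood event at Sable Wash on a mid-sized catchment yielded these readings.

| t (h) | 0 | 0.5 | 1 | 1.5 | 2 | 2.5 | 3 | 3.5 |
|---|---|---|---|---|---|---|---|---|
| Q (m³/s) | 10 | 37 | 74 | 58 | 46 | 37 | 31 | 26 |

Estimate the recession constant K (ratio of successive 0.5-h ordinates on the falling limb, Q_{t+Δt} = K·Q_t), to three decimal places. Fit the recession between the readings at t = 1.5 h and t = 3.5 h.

Using the recession-limb readings at t = 1.5 h and t = 3.5 h: Q falls from 58 to 26 m³/s over 4 intervals.
K = (Q₂/Q₁)^(1/4) = (26/58)^(1/4) = 0.818.

K ≈ 0.818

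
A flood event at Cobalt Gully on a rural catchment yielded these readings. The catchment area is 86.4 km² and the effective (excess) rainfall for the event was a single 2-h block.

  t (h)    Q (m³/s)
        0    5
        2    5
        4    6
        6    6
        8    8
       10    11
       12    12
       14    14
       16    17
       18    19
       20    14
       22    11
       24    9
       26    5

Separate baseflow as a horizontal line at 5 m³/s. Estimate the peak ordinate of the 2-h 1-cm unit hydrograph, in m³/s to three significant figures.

Direct runoff: 0.0, 0.0, 1.0, 1.0, 3.0, 6.0, 7.0, 9.0, 12.0, 14.0, 9.0, 6.0, 4.0, 0.0 m³/s; ΣQ_DR = 72.00 m³/s, peak = 14.0 m³/s.
Runoff depth d = ΣQ_DR·Δt / A = 72.00 × 7200 / (86.4 km²) = 6.000 mm.
The 1-cm UH is the DRH scaled by (10 mm)/d, so U_p = 14.0 × 10/6.000 = 23.3 m³/s.

U_p ≈ 23.3 m³/s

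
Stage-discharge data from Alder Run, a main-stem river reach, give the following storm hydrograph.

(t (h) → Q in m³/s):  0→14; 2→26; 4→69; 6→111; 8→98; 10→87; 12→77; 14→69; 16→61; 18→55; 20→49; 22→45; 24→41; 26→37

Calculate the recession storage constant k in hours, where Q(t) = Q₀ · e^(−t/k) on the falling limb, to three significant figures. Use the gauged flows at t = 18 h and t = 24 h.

k ≈ 20.4 h

On the falling limb, Q drops from 55 to 41 m³/s between t = 18 h and t = 24 h (Δt = 6 h).
k = −Δt / ln(Q₂/Q₁) = −6 / ln(41/55) = 20.4 h.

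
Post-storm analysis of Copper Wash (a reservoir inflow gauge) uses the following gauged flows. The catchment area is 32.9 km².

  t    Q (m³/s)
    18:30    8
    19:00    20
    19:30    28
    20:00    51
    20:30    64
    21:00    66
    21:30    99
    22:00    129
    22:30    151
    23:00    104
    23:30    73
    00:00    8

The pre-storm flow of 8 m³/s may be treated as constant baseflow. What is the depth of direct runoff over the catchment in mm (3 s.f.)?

Direct runoff: 0.0, 12.0, 20.0, 43.0, 56.0, 58.0, 91.0, 121.0, 143.0, 96.0, 65.0, 0.0 m³/s; ΣQ_DR = 705.0 m³/s.
V = ΣQ_DR · Δt = 705.0 × 1800 s = 1.269 × 10^6 m³.
Over A = 32.9 km², depth = V / A = 38.6 mm.

d ≈ 38.6 mm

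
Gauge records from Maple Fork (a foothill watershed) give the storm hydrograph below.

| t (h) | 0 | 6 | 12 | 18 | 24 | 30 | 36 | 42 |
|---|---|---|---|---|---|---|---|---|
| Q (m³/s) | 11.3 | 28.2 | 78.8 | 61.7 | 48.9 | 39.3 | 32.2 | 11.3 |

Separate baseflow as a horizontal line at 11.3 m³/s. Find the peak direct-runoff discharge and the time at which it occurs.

Subtracting baseflow gives direct-runoff ordinates: 0.0, 16.9, 67.5, 50.4, 37.6, 28.0, 20.9, 0.0 m³/s.
The maximum is 67.5 m³/s, occurring at the reading for t = 12 h.

Q_p = 67.5 m³/s at t = 12 h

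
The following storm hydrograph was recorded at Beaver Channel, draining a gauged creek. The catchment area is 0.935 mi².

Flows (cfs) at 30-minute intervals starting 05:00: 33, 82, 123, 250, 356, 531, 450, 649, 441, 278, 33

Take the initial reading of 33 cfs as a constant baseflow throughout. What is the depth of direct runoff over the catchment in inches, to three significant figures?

Direct runoff: 0.0, 49.0, 90.0, 217.0, 323.0, 498.0, 417.0, 616.0, 408.0, 245.0, 0.0 cfs; ΣQ_DR = 2863 cfs.
V = ΣQ_DR · Δt = 2863 × 1800 s = 5.153 × 10^6 ft³.
Over A = 0.935 mi², depth = V / A = 2.37 in.

d ≈ 2.37 in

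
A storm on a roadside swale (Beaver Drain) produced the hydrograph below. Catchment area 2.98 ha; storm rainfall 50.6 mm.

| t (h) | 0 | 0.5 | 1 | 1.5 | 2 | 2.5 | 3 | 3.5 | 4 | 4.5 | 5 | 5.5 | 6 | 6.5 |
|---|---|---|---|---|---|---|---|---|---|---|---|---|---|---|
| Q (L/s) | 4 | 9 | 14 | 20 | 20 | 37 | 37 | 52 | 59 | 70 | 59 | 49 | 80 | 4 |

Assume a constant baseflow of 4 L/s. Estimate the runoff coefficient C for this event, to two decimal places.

ΣQ_DR = 458.0 L/s; V = ΣQ_DR·Δt = 8.244 × 10^5 L.
Runoff depth d = V / A = 27.66 mm.
C = d / P = 27.66 / 50.6 = 0.55.

C ≈ 0.55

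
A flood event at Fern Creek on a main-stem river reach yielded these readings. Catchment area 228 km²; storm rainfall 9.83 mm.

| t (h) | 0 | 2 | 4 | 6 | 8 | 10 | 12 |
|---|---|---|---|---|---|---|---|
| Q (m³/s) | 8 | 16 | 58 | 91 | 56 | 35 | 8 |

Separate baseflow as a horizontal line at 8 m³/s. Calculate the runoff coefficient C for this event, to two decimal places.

ΣQ_DR = 216.0 m³/s; V = ΣQ_DR·Δt = 1.555 × 10^6 m³.
Runoff depth d = V / A = 6.821 mm.
C = d / P = 6.821 / 9.83 = 0.69.

C ≈ 0.69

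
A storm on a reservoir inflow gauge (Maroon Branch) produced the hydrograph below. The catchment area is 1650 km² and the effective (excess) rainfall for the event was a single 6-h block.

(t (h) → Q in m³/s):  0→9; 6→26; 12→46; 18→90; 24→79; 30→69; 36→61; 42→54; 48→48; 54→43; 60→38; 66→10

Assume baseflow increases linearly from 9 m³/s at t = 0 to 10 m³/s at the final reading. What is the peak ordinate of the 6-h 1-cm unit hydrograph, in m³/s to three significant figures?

Direct runoff: 0.00, 16.91, 36.82, 80.73, 69.64, 59.55, 51.45, 44.36, 38.27, 33.18, 28.09, 0.00 m³/s; ΣQ_DR = 459.0 m³/s, peak = 80.73 m³/s.
Runoff depth d = ΣQ_DR·Δt / A = 459.0 × 21600 / (1650 km²) = 6.009 mm.
The 1-cm UH is the DRH scaled by (10 mm)/d, so U_p = 80.73 × 10/6.009 = 134 m³/s.

U_p ≈ 134 m³/s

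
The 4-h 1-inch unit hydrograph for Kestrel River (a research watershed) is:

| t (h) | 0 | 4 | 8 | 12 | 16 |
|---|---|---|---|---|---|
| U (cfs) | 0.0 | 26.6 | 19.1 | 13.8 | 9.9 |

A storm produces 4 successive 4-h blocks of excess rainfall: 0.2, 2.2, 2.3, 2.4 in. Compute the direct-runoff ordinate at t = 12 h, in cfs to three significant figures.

Q ≈ 106 cfs

By discrete convolution, Q_j = Σ (P_i / 1 in) · U_{j−i}.
At t = 12 h (j=3): Q = (0.2/1)·13.8 + (2.2/1)·19.1 + (2.3/1)·26.6 + (2.4/1)·0.0 = 106 cfs.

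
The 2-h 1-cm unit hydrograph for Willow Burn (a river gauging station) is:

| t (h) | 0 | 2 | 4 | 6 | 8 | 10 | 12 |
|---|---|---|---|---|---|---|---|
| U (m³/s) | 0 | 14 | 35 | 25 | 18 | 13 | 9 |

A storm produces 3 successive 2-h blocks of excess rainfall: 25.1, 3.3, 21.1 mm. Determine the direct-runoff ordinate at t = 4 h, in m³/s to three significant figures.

By discrete convolution, Q_j = Σ (P_i / 10 mm) · U_{j−i}.
At t = 4 h (j=2): Q = (25.1/10)·35 + (3.3/10)·14 + (21.1/10)·0 = 92.5 m³/s.

Q ≈ 92.5 m³/s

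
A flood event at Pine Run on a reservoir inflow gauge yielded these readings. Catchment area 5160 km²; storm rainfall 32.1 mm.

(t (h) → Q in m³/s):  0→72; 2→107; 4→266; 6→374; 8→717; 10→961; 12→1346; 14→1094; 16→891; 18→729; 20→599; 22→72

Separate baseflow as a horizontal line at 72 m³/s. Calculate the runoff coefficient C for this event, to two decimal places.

C ≈ 0.28

ΣQ_DR = 6364 m³/s; V = ΣQ_DR·Δt = 4.582 × 10^7 m³.
Runoff depth d = V / A = 8.880 mm.
C = d / P = 8.880 / 32.1 = 0.28.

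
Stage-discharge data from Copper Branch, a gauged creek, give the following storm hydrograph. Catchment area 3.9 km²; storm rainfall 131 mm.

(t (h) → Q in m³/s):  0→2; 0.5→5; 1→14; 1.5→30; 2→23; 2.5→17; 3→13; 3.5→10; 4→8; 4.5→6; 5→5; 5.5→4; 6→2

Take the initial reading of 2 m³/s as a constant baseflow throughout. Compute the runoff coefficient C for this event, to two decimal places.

C ≈ 0.40

ΣQ_DR = 113.0 m³/s; V = ΣQ_DR·Δt = 2.034 × 10^5 m³.
Runoff depth d = V / A = 52.15 mm.
C = d / P = 52.15 / 131 = 0.40.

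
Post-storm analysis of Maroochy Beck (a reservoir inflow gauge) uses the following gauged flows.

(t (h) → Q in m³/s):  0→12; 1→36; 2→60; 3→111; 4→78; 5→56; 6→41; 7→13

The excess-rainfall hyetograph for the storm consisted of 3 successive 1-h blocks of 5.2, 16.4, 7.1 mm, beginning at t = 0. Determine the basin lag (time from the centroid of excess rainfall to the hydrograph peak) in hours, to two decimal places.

t_L ≈ 1.43 h

Centroid of excess rainfall: t_c = Σ P_i·t̄_i / ΣP_i = 1.5662 h (block centres at 0.5, 1.5, 2.5 h).
Hydrograph peak occurs at t = 3 h, so basin lag t_L = 3 − 1.5662 = 1.43 h.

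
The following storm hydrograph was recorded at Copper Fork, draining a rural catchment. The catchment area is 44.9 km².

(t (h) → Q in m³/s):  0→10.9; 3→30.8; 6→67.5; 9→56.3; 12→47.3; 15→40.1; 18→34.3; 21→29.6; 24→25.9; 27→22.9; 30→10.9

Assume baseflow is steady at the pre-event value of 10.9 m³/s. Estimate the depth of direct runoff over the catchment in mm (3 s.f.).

d ≈ 61.7 mm

Direct runoff: 0.0, 19.9, 56.6, 45.4, 36.4, 29.2, 23.4, 18.7, 15.0, 12.0, 0.0 m³/s; ΣQ_DR = 256.6 m³/s.
V = ΣQ_DR · Δt = 256.6 × 10800 s = 2.771 × 10^6 m³.
Over A = 44.9 km², depth = V / A = 61.7 mm.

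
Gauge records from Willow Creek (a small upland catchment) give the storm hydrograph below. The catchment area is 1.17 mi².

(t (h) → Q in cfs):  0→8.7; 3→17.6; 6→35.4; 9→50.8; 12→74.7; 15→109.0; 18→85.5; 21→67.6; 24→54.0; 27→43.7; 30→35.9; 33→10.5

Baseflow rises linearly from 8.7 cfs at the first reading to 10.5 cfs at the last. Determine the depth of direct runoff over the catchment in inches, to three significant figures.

d ≈ 1.90 in

Direct runoff: 0.00, 8.74, 26.37, 41.61, 65.35, 99.48, 75.82, 57.75, 43.99, 33.53, 25.56, 0.00 cfs; ΣQ_DR = 478.2 cfs.
V = ΣQ_DR · Δt = 478.2 × 10800 s = 5.165 × 10^6 ft³.
Over A = 1.17 mi², depth = V / A = 1.90 in.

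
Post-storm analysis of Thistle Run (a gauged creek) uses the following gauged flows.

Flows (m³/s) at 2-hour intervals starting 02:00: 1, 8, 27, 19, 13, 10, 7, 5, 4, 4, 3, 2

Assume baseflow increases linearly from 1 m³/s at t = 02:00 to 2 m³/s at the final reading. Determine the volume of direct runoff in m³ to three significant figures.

V ≈ 6.12 × 10^5 m³

Direct-runoff ordinates (Q − Q_b): 0.00, 6.91, 25.82, 17.73, 11.64, 8.55, 5.45, 3.36, 2.27, 2.18, 1.09, 0.00 m³/s.
ΣQ_DR = 85.00 m³/s.
With Δt = 2 h = 7200 s, V = ΣQ_DR · Δt = 85.00 × 7200 = 6.12 × 10^5 m³.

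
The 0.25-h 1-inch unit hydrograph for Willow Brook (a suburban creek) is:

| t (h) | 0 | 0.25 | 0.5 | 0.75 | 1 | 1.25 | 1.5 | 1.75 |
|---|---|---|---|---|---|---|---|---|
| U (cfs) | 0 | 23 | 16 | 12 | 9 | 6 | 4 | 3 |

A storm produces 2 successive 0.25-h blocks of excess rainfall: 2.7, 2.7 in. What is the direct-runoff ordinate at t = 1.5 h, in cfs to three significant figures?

By discrete convolution, Q_j = Σ (P_i / 1 in) · U_{j−i}.
At t = 1.5 h (j=6): Q = (2.7/1)·4 + (2.7/1)·6 = 27.0 cfs.

Q ≈ 27.0 cfs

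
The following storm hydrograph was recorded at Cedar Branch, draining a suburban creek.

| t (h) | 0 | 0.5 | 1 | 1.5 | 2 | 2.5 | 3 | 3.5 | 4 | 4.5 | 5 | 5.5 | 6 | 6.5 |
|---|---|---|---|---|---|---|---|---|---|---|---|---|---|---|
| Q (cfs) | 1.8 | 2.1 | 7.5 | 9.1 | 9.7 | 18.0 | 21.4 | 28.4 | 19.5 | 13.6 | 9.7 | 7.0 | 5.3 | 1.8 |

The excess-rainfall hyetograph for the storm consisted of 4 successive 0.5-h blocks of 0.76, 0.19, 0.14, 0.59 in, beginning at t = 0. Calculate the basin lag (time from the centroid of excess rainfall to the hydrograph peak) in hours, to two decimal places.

Centroid of excess rainfall: t_c = Σ P_i·t̄_i / ΣP_i = 0.9167 h (block centres at 0.25, 0.75, 1.25, 1.75 h).
Hydrograph peak occurs at t = 3.5 h, so basin lag t_L = 3.5 − 0.9167 = 2.58 h.

t_L ≈ 2.58 h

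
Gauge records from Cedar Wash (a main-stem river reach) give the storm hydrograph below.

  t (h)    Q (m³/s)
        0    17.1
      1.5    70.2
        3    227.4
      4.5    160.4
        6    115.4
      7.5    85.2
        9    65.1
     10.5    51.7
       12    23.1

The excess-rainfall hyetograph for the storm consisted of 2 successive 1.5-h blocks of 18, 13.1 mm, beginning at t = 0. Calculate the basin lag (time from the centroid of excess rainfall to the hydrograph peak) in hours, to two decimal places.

Centroid of excess rainfall: t_c = Σ P_i·t̄_i / ΣP_i = 1.3818 h (block centres at 0.75, 2.25 h).
Hydrograph peak occurs at t = 3 h, so basin lag t_L = 3 − 1.3818 = 1.62 h.

t_L ≈ 1.62 h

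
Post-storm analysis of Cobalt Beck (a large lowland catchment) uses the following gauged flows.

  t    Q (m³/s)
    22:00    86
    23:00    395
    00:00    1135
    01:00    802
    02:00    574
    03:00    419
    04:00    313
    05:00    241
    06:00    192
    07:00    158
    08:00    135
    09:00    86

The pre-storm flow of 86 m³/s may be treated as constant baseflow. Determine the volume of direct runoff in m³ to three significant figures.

V ≈ 1.26 × 10^7 m³

Direct-runoff ordinates (Q − Q_b): 0.0, 309.0, 1049.0, 716.0, 488.0, 333.0, 227.0, 155.0, 106.0, 72.0, 49.0, 0.0 m³/s.
ΣQ_DR = 3504 m³/s.
With Δt = 1 h = 3600 s, V = ΣQ_DR · Δt = 3504 × 3600 = 1.26 × 10^7 m³.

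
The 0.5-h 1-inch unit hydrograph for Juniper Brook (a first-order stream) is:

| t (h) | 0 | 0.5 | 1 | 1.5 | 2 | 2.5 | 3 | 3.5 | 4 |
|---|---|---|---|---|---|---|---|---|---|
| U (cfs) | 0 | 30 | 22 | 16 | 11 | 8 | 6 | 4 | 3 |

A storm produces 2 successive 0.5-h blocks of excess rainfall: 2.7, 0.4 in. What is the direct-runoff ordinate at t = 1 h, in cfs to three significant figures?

Q ≈ 71.4 cfs

By discrete convolution, Q_j = Σ (P_i / 1 in) · U_{j−i}.
At t = 1 h (j=2): Q = (2.7/1)·22 + (0.4/1)·30 = 71.4 cfs.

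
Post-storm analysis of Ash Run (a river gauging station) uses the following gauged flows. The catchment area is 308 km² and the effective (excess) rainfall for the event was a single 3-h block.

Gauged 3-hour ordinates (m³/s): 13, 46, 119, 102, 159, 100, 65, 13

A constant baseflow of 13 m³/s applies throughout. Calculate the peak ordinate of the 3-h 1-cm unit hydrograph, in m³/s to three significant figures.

Direct runoff: 0.0, 33.0, 106.0, 89.0, 146.0, 87.0, 52.0, 0.0 m³/s; ΣQ_DR = 513.0 m³/s, peak = 146.0 m³/s.
Runoff depth d = ΣQ_DR·Δt / A = 513.0 × 10800 / (308 km²) = 17.99 mm.
The 1-cm UH is the DRH scaled by (10 mm)/d, so U_p = 146.0 × 10/17.99 = 81.2 m³/s.

U_p ≈ 81.2 m³/s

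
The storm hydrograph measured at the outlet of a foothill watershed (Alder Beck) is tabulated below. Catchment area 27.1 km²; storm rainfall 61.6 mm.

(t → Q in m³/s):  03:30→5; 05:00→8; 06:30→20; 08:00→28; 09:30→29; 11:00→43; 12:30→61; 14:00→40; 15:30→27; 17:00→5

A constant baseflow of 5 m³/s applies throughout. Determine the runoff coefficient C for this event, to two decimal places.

C ≈ 0.70

ΣQ_DR = 216.0 m³/s; V = ΣQ_DR·Δt = 1.166 × 10^6 m³.
Runoff depth d = V / A = 43.04 mm.
C = d / P = 43.04 / 61.6 = 0.70.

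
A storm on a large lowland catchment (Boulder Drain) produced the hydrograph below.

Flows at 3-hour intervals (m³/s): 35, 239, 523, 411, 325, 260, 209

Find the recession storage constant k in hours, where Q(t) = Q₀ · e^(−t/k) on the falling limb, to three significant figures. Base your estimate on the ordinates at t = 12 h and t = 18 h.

On the falling limb, Q drops from 325 to 209 m³/s between t = 12 h and t = 18 h (Δt = 6 h).
k = −Δt / ln(Q₂/Q₁) = −6 / ln(209/325) = 13.6 h.

k ≈ 13.6 h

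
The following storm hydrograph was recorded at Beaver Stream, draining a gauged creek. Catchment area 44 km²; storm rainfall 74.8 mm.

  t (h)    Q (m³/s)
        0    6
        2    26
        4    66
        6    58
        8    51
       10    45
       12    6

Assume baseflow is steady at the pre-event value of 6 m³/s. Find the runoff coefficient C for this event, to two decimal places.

ΣQ_DR = 216.0 m³/s; V = ΣQ_DR·Δt = 1.555 × 10^6 m³.
Runoff depth d = V / A = 35.35 mm.
C = d / P = 35.35 / 74.8 = 0.47.

C ≈ 0.47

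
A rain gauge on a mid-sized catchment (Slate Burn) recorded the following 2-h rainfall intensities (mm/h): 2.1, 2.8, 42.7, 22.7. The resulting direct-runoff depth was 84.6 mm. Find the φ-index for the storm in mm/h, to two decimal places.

φ ≈ 11.55 mm/h

Only the 2 blocks with intensity above φ contribute runoff: 42.7, 22.7 mm/h.
Σ(I−φ)·Δt = d  ⇒  (42.7+22.7 − 2φ)·2 = 84.6
φ = (65.40 − 84.6/2) / 2 = 11.55 mm/h.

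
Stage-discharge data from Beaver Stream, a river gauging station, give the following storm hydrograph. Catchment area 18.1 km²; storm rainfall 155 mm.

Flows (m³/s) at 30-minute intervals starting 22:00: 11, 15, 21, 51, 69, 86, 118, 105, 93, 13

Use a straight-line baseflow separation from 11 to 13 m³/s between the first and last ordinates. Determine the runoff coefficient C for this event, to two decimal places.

C ≈ 0.30

ΣQ_DR = 462.0 m³/s; V = ΣQ_DR·Δt = 8.316 × 10^5 m³.
Runoff depth d = V / A = 45.94 mm.
C = d / P = 45.94 / 155 = 0.30.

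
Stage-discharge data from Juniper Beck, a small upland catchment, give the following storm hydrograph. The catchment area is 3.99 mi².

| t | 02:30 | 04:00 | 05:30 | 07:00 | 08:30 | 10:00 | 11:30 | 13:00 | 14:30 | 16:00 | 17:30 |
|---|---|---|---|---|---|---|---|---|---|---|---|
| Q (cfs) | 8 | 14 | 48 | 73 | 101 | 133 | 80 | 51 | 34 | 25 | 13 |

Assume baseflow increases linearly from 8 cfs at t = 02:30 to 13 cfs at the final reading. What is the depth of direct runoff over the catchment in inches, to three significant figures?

Direct runoff: 0.00, 5.50, 39.00, 63.50, 91.00, 122.50, 69.00, 39.50, 22.00, 12.50, 0.00 cfs; ΣQ_DR = 464.5 cfs.
V = ΣQ_DR · Δt = 464.5 × 5400 s = 2.508 × 10^6 ft³.
Over A = 3.99 mi², depth = V / A = 0.271 in.

d ≈ 0.271 in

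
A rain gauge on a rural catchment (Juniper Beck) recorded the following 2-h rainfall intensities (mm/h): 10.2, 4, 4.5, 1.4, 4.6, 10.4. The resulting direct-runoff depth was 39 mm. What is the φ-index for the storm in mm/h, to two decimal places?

Only the 5 blocks with intensity above φ contribute runoff: 10.2, 4, 4.5, 4.6, 10.4 mm/h.
Σ(I−φ)·Δt = d  ⇒  (10.2+4+4.5+4.6+10.4 − 5φ)·2 = 39
φ = (33.70 − 39/2) / 5 = 2.84 mm/h.

φ ≈ 2.84 mm/h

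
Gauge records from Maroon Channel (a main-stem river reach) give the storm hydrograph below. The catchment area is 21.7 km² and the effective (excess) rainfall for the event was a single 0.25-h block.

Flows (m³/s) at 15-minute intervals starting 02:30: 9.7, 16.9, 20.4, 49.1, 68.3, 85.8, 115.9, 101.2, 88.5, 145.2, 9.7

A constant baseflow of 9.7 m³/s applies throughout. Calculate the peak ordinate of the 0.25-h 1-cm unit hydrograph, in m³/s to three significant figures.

U_p ≈ 54.1 m³/s

Direct runoff: 0.0, 7.2, 10.7, 39.4, 58.6, 76.1, 106.2, 91.5, 78.8, 135.5, 0.0 m³/s; ΣQ_DR = 604.0 m³/s, peak = 135.5 m³/s.
Runoff depth d = ΣQ_DR·Δt / A = 604.0 × 900 / (21.7 km²) = 25.05 mm.
The 1-cm UH is the DRH scaled by (10 mm)/d, so U_p = 135.5 × 10/25.05 = 54.1 m³/s.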